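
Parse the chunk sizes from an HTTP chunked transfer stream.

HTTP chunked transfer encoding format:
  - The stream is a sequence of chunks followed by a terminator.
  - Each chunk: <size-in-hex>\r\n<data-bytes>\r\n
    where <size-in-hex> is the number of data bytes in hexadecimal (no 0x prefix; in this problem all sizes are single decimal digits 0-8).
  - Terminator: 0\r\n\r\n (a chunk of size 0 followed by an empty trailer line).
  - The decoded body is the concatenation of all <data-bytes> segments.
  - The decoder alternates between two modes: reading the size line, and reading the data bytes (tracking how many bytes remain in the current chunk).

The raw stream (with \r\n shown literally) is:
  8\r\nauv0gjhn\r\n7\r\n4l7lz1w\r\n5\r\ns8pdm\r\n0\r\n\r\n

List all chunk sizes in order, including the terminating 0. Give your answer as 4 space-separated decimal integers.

Chunk 1: stream[0..1]='8' size=0x8=8, data at stream[3..11]='auv0gjhn' -> body[0..8], body so far='auv0gjhn'
Chunk 2: stream[13..14]='7' size=0x7=7, data at stream[16..23]='4l7lz1w' -> body[8..15], body so far='auv0gjhn4l7lz1w'
Chunk 3: stream[25..26]='5' size=0x5=5, data at stream[28..33]='s8pdm' -> body[15..20], body so far='auv0gjhn4l7lz1ws8pdm'
Chunk 4: stream[35..36]='0' size=0 (terminator). Final body='auv0gjhn4l7lz1ws8pdm' (20 bytes)

Answer: 8 7 5 0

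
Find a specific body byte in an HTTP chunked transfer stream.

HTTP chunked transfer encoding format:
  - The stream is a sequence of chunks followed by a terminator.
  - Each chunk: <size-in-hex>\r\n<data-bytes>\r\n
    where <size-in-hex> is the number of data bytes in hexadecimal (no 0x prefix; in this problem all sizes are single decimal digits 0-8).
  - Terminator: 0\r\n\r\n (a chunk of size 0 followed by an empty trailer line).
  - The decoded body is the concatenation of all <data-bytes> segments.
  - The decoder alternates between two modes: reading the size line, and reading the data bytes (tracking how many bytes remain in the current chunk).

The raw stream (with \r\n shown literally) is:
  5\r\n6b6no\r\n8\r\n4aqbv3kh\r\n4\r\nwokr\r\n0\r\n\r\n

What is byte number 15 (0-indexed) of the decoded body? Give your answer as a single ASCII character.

Chunk 1: stream[0..1]='5' size=0x5=5, data at stream[3..8]='6b6no' -> body[0..5], body so far='6b6no'
Chunk 2: stream[10..11]='8' size=0x8=8, data at stream[13..21]='4aqbv3kh' -> body[5..13], body so far='6b6no4aqbv3kh'
Chunk 3: stream[23..24]='4' size=0x4=4, data at stream[26..30]='wokr' -> body[13..17], body so far='6b6no4aqbv3khwokr'
Chunk 4: stream[32..33]='0' size=0 (terminator). Final body='6b6no4aqbv3khwokr' (17 bytes)
Body byte 15 = 'k'

Answer: k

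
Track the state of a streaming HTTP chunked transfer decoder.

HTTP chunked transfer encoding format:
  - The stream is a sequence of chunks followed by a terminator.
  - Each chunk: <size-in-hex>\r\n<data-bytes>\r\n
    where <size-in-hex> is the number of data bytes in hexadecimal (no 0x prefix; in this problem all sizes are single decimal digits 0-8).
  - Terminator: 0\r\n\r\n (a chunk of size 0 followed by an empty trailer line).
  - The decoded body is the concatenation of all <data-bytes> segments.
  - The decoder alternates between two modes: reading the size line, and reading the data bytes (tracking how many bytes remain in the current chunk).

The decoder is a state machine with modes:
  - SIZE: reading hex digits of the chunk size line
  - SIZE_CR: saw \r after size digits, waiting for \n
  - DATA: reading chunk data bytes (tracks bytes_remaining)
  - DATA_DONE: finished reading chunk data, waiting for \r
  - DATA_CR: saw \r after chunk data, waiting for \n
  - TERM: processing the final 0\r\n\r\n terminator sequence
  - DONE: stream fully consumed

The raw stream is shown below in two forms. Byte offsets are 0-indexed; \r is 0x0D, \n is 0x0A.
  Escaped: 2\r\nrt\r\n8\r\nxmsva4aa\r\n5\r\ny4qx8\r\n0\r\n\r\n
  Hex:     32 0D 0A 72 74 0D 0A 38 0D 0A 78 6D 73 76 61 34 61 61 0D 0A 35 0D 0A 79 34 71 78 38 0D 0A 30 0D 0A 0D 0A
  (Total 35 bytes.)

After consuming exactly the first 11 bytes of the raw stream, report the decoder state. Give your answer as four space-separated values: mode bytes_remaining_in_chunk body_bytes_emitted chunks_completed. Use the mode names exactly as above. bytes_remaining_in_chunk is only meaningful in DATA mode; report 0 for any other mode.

Answer: DATA 7 3 1

Derivation:
Byte 0 = '2': mode=SIZE remaining=0 emitted=0 chunks_done=0
Byte 1 = 0x0D: mode=SIZE_CR remaining=0 emitted=0 chunks_done=0
Byte 2 = 0x0A: mode=DATA remaining=2 emitted=0 chunks_done=0
Byte 3 = 'r': mode=DATA remaining=1 emitted=1 chunks_done=0
Byte 4 = 't': mode=DATA_DONE remaining=0 emitted=2 chunks_done=0
Byte 5 = 0x0D: mode=DATA_CR remaining=0 emitted=2 chunks_done=0
Byte 6 = 0x0A: mode=SIZE remaining=0 emitted=2 chunks_done=1
Byte 7 = '8': mode=SIZE remaining=0 emitted=2 chunks_done=1
Byte 8 = 0x0D: mode=SIZE_CR remaining=0 emitted=2 chunks_done=1
Byte 9 = 0x0A: mode=DATA remaining=8 emitted=2 chunks_done=1
Byte 10 = 'x': mode=DATA remaining=7 emitted=3 chunks_done=1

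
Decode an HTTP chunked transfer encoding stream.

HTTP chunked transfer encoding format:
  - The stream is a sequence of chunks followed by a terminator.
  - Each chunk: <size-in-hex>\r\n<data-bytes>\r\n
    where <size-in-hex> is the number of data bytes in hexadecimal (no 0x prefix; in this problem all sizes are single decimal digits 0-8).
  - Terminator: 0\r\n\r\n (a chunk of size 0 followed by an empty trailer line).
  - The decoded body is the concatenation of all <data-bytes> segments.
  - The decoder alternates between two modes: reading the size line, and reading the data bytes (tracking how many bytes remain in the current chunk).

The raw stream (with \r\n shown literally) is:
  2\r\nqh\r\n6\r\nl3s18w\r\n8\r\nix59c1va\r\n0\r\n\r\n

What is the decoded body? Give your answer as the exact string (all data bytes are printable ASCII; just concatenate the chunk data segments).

Chunk 1: stream[0..1]='2' size=0x2=2, data at stream[3..5]='qh' -> body[0..2], body so far='qh'
Chunk 2: stream[7..8]='6' size=0x6=6, data at stream[10..16]='l3s18w' -> body[2..8], body so far='qhl3s18w'
Chunk 3: stream[18..19]='8' size=0x8=8, data at stream[21..29]='ix59c1va' -> body[8..16], body so far='qhl3s18wix59c1va'
Chunk 4: stream[31..32]='0' size=0 (terminator). Final body='qhl3s18wix59c1va' (16 bytes)

Answer: qhl3s18wix59c1va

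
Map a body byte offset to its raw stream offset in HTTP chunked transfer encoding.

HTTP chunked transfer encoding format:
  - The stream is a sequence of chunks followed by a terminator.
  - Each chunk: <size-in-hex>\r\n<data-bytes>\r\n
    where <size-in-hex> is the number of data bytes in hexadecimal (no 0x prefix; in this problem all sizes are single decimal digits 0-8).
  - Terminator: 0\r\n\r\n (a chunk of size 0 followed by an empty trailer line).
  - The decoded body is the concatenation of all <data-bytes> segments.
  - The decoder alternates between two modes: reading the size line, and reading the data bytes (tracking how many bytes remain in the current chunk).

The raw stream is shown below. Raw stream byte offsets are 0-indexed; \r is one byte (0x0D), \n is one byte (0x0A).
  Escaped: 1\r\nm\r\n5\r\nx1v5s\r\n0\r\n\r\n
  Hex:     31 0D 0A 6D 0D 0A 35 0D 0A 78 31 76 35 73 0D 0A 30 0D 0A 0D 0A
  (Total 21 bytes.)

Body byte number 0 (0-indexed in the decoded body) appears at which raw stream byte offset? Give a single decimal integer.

Chunk 1: stream[0..1]='1' size=0x1=1, data at stream[3..4]='m' -> body[0..1], body so far='m'
Chunk 2: stream[6..7]='5' size=0x5=5, data at stream[9..14]='x1v5s' -> body[1..6], body so far='mx1v5s'
Chunk 3: stream[16..17]='0' size=0 (terminator). Final body='mx1v5s' (6 bytes)
Body byte 0 at stream offset 3

Answer: 3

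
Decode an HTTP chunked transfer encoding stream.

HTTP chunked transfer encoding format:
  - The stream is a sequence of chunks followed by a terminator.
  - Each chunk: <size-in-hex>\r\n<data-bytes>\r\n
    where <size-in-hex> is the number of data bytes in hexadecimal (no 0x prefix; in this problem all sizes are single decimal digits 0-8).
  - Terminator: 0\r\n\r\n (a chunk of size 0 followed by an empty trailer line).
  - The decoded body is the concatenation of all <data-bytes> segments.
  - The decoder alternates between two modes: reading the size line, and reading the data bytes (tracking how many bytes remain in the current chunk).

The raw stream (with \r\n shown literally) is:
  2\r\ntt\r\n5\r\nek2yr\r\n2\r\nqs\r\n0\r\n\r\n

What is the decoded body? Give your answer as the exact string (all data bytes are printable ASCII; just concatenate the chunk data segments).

Answer: ttek2yrqs

Derivation:
Chunk 1: stream[0..1]='2' size=0x2=2, data at stream[3..5]='tt' -> body[0..2], body so far='tt'
Chunk 2: stream[7..8]='5' size=0x5=5, data at stream[10..15]='ek2yr' -> body[2..7], body so far='ttek2yr'
Chunk 3: stream[17..18]='2' size=0x2=2, data at stream[20..22]='qs' -> body[7..9], body so far='ttek2yrqs'
Chunk 4: stream[24..25]='0' size=0 (terminator). Final body='ttek2yrqs' (9 bytes)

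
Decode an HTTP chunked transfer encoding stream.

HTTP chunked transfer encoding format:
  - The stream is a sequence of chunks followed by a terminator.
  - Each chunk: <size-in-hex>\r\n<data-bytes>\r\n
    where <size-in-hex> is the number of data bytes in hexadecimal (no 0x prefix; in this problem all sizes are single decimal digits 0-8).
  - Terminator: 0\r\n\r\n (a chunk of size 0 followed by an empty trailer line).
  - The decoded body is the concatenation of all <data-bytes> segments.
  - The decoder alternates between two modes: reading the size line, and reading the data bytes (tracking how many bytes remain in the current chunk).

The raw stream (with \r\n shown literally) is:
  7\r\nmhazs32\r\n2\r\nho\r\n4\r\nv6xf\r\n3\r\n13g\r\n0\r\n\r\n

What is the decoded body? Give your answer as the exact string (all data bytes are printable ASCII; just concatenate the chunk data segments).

Chunk 1: stream[0..1]='7' size=0x7=7, data at stream[3..10]='mhazs32' -> body[0..7], body so far='mhazs32'
Chunk 2: stream[12..13]='2' size=0x2=2, data at stream[15..17]='ho' -> body[7..9], body so far='mhazs32ho'
Chunk 3: stream[19..20]='4' size=0x4=4, data at stream[22..26]='v6xf' -> body[9..13], body so far='mhazs32hov6xf'
Chunk 4: stream[28..29]='3' size=0x3=3, data at stream[31..34]='13g' -> body[13..16], body so far='mhazs32hov6xf13g'
Chunk 5: stream[36..37]='0' size=0 (terminator). Final body='mhazs32hov6xf13g' (16 bytes)

Answer: mhazs32hov6xf13g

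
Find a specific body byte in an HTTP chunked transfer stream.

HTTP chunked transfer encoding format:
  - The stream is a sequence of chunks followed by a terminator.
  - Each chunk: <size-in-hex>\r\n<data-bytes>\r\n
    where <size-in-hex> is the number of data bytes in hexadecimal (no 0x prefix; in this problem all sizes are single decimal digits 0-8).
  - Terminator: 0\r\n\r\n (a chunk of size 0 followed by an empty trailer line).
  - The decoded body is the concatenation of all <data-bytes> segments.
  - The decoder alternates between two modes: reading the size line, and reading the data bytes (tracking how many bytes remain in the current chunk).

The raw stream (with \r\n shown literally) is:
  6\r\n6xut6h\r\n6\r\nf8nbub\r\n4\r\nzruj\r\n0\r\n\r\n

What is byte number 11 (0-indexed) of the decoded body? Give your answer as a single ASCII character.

Chunk 1: stream[0..1]='6' size=0x6=6, data at stream[3..9]='6xut6h' -> body[0..6], body so far='6xut6h'
Chunk 2: stream[11..12]='6' size=0x6=6, data at stream[14..20]='f8nbub' -> body[6..12], body so far='6xut6hf8nbub'
Chunk 3: stream[22..23]='4' size=0x4=4, data at stream[25..29]='zruj' -> body[12..16], body so far='6xut6hf8nbubzruj'
Chunk 4: stream[31..32]='0' size=0 (terminator). Final body='6xut6hf8nbubzruj' (16 bytes)
Body byte 11 = 'b'

Answer: b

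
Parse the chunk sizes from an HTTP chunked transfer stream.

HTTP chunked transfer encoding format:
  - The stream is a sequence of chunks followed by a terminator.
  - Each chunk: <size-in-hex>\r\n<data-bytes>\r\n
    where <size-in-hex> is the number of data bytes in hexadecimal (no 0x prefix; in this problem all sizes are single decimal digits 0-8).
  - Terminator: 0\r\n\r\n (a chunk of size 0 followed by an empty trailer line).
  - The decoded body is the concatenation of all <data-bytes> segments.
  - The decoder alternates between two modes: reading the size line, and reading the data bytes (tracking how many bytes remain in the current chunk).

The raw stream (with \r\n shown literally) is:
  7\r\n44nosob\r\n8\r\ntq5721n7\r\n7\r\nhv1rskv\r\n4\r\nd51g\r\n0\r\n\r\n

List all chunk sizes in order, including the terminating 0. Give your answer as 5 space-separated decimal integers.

Answer: 7 8 7 4 0

Derivation:
Chunk 1: stream[0..1]='7' size=0x7=7, data at stream[3..10]='44nosob' -> body[0..7], body so far='44nosob'
Chunk 2: stream[12..13]='8' size=0x8=8, data at stream[15..23]='tq5721n7' -> body[7..15], body so far='44nosobtq5721n7'
Chunk 3: stream[25..26]='7' size=0x7=7, data at stream[28..35]='hv1rskv' -> body[15..22], body so far='44nosobtq5721n7hv1rskv'
Chunk 4: stream[37..38]='4' size=0x4=4, data at stream[40..44]='d51g' -> body[22..26], body so far='44nosobtq5721n7hv1rskvd51g'
Chunk 5: stream[46..47]='0' size=0 (terminator). Final body='44nosobtq5721n7hv1rskvd51g' (26 bytes)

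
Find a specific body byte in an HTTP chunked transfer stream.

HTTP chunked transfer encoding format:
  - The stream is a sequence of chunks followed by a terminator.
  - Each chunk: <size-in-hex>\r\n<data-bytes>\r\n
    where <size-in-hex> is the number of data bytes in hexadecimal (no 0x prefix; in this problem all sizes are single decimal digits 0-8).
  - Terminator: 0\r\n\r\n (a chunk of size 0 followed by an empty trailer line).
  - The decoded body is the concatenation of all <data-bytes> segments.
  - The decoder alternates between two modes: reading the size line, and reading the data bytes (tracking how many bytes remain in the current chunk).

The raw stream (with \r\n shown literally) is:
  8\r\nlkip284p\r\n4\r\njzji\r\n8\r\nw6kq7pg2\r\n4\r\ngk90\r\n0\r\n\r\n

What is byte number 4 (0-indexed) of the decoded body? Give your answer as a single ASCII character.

Answer: 2

Derivation:
Chunk 1: stream[0..1]='8' size=0x8=8, data at stream[3..11]='lkip284p' -> body[0..8], body so far='lkip284p'
Chunk 2: stream[13..14]='4' size=0x4=4, data at stream[16..20]='jzji' -> body[8..12], body so far='lkip284pjzji'
Chunk 3: stream[22..23]='8' size=0x8=8, data at stream[25..33]='w6kq7pg2' -> body[12..20], body so far='lkip284pjzjiw6kq7pg2'
Chunk 4: stream[35..36]='4' size=0x4=4, data at stream[38..42]='gk90' -> body[20..24], body so far='lkip284pjzjiw6kq7pg2gk90'
Chunk 5: stream[44..45]='0' size=0 (terminator). Final body='lkip284pjzjiw6kq7pg2gk90' (24 bytes)
Body byte 4 = '2'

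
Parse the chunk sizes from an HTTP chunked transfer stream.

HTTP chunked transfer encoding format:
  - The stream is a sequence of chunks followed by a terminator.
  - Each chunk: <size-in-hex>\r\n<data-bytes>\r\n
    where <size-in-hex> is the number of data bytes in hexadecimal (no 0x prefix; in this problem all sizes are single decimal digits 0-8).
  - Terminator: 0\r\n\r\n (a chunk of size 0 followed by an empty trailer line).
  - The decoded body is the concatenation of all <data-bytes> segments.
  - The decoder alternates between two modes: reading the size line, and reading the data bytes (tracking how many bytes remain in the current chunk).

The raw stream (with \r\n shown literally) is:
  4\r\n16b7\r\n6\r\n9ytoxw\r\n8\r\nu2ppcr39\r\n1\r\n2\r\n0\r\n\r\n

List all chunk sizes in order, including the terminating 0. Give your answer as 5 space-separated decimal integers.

Answer: 4 6 8 1 0

Derivation:
Chunk 1: stream[0..1]='4' size=0x4=4, data at stream[3..7]='16b7' -> body[0..4], body so far='16b7'
Chunk 2: stream[9..10]='6' size=0x6=6, data at stream[12..18]='9ytoxw' -> body[4..10], body so far='16b79ytoxw'
Chunk 3: stream[20..21]='8' size=0x8=8, data at stream[23..31]='u2ppcr39' -> body[10..18], body so far='16b79ytoxwu2ppcr39'
Chunk 4: stream[33..34]='1' size=0x1=1, data at stream[36..37]='2' -> body[18..19], body so far='16b79ytoxwu2ppcr392'
Chunk 5: stream[39..40]='0' size=0 (terminator). Final body='16b79ytoxwu2ppcr392' (19 bytes)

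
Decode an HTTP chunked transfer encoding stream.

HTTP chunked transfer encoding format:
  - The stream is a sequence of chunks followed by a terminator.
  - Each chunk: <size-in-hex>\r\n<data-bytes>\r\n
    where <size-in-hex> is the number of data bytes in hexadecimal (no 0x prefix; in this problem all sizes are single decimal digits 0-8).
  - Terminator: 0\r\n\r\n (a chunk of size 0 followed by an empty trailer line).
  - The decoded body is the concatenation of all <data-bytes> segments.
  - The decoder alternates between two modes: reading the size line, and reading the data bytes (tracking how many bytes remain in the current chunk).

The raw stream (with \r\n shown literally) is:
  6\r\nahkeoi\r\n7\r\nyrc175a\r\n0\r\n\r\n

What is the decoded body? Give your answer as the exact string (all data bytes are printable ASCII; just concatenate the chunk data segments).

Answer: ahkeoiyrc175a

Derivation:
Chunk 1: stream[0..1]='6' size=0x6=6, data at stream[3..9]='ahkeoi' -> body[0..6], body so far='ahkeoi'
Chunk 2: stream[11..12]='7' size=0x7=7, data at stream[14..21]='yrc175a' -> body[6..13], body so far='ahkeoiyrc175a'
Chunk 3: stream[23..24]='0' size=0 (terminator). Final body='ahkeoiyrc175a' (13 bytes)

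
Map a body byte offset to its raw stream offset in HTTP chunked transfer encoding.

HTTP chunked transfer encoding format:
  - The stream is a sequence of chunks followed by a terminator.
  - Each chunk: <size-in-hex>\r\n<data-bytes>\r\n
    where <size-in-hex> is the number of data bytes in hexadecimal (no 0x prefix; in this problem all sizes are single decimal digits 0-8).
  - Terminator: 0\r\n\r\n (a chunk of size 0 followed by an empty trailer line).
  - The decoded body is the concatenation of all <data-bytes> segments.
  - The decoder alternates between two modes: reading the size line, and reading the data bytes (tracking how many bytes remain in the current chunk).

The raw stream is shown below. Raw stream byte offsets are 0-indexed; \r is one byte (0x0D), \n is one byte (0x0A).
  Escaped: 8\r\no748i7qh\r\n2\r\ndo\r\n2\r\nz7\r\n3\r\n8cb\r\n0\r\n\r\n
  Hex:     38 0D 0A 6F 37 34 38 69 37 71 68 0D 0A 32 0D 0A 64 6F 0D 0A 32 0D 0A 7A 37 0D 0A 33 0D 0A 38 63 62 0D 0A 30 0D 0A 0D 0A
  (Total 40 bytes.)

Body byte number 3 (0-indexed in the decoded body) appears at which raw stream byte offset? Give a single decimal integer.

Answer: 6

Derivation:
Chunk 1: stream[0..1]='8' size=0x8=8, data at stream[3..11]='o748i7qh' -> body[0..8], body so far='o748i7qh'
Chunk 2: stream[13..14]='2' size=0x2=2, data at stream[16..18]='do' -> body[8..10], body so far='o748i7qhdo'
Chunk 3: stream[20..21]='2' size=0x2=2, data at stream[23..25]='z7' -> body[10..12], body so far='o748i7qhdoz7'
Chunk 4: stream[27..28]='3' size=0x3=3, data at stream[30..33]='8cb' -> body[12..15], body so far='o748i7qhdoz78cb'
Chunk 5: stream[35..36]='0' size=0 (terminator). Final body='o748i7qhdoz78cb' (15 bytes)
Body byte 3 at stream offset 6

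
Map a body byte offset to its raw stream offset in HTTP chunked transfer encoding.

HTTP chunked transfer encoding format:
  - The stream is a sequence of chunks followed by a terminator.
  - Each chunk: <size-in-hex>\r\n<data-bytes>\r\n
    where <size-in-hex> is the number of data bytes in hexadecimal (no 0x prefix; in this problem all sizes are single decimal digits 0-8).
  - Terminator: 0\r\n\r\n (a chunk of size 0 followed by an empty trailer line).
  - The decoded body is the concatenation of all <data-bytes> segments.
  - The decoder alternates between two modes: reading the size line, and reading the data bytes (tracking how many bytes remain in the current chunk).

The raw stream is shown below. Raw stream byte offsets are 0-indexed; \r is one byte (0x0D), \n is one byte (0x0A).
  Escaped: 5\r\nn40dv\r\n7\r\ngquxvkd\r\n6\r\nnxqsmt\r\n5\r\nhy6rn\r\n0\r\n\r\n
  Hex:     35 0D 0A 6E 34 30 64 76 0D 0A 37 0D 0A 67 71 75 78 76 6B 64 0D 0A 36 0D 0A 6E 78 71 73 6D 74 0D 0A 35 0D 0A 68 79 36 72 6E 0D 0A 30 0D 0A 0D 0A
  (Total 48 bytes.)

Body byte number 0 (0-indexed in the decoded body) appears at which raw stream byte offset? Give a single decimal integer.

Chunk 1: stream[0..1]='5' size=0x5=5, data at stream[3..8]='n40dv' -> body[0..5], body so far='n40dv'
Chunk 2: stream[10..11]='7' size=0x7=7, data at stream[13..20]='gquxvkd' -> body[5..12], body so far='n40dvgquxvkd'
Chunk 3: stream[22..23]='6' size=0x6=6, data at stream[25..31]='nxqsmt' -> body[12..18], body so far='n40dvgquxvkdnxqsmt'
Chunk 4: stream[33..34]='5' size=0x5=5, data at stream[36..41]='hy6rn' -> body[18..23], body so far='n40dvgquxvkdnxqsmthy6rn'
Chunk 5: stream[43..44]='0' size=0 (terminator). Final body='n40dvgquxvkdnxqsmthy6rn' (23 bytes)
Body byte 0 at stream offset 3

Answer: 3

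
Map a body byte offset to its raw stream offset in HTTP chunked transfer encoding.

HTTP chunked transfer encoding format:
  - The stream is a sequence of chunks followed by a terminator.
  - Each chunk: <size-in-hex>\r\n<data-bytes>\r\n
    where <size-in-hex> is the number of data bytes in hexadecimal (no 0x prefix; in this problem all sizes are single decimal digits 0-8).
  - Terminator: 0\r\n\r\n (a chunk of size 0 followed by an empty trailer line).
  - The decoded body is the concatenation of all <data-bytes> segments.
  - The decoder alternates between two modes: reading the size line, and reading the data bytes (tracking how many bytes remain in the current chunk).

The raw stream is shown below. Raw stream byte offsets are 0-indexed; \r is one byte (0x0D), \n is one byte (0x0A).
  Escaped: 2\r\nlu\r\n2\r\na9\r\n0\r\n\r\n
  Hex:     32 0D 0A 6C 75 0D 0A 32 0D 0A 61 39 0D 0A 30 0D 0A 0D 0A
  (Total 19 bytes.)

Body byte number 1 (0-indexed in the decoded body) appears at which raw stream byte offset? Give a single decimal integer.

Chunk 1: stream[0..1]='2' size=0x2=2, data at stream[3..5]='lu' -> body[0..2], body so far='lu'
Chunk 2: stream[7..8]='2' size=0x2=2, data at stream[10..12]='a9' -> body[2..4], body so far='lua9'
Chunk 3: stream[14..15]='0' size=0 (terminator). Final body='lua9' (4 bytes)
Body byte 1 at stream offset 4

Answer: 4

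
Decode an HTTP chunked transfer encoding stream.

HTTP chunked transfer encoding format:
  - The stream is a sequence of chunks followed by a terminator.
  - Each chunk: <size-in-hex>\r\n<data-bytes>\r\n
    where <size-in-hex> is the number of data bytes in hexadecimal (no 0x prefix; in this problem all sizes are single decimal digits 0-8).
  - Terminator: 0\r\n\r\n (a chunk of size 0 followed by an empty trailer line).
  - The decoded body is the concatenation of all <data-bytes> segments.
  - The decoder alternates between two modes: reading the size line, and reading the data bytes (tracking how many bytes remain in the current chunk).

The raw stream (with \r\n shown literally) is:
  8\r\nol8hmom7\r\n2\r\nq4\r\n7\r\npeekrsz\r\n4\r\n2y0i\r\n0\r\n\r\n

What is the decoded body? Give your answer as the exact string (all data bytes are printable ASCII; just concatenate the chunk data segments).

Answer: ol8hmom7q4peekrsz2y0i

Derivation:
Chunk 1: stream[0..1]='8' size=0x8=8, data at stream[3..11]='ol8hmom7' -> body[0..8], body so far='ol8hmom7'
Chunk 2: stream[13..14]='2' size=0x2=2, data at stream[16..18]='q4' -> body[8..10], body so far='ol8hmom7q4'
Chunk 3: stream[20..21]='7' size=0x7=7, data at stream[23..30]='peekrsz' -> body[10..17], body so far='ol8hmom7q4peekrsz'
Chunk 4: stream[32..33]='4' size=0x4=4, data at stream[35..39]='2y0i' -> body[17..21], body so far='ol8hmom7q4peekrsz2y0i'
Chunk 5: stream[41..42]='0' size=0 (terminator). Final body='ol8hmom7q4peekrsz2y0i' (21 bytes)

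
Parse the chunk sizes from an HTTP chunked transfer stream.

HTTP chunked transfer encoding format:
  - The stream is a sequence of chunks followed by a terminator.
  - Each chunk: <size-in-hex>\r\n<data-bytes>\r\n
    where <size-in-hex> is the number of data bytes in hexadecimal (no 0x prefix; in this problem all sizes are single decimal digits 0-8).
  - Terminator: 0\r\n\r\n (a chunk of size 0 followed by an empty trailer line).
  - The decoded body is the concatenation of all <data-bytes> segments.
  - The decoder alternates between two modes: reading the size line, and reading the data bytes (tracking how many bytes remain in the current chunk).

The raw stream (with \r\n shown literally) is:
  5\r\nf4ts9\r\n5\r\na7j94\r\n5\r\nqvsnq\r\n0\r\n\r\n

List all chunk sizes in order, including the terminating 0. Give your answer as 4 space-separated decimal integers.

Answer: 5 5 5 0

Derivation:
Chunk 1: stream[0..1]='5' size=0x5=5, data at stream[3..8]='f4ts9' -> body[0..5], body so far='f4ts9'
Chunk 2: stream[10..11]='5' size=0x5=5, data at stream[13..18]='a7j94' -> body[5..10], body so far='f4ts9a7j94'
Chunk 3: stream[20..21]='5' size=0x5=5, data at stream[23..28]='qvsnq' -> body[10..15], body so far='f4ts9a7j94qvsnq'
Chunk 4: stream[30..31]='0' size=0 (terminator). Final body='f4ts9a7j94qvsnq' (15 bytes)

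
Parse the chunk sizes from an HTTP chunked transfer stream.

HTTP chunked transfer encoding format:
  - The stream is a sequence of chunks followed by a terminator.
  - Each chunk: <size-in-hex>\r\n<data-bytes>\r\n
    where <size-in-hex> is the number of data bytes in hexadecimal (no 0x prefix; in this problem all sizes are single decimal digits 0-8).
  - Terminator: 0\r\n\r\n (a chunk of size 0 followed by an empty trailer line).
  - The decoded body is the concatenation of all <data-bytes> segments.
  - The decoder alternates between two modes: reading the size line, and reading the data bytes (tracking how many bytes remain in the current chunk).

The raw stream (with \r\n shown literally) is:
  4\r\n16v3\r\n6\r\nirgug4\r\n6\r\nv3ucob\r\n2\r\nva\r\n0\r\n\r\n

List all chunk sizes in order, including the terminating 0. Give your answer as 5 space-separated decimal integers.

Chunk 1: stream[0..1]='4' size=0x4=4, data at stream[3..7]='16v3' -> body[0..4], body so far='16v3'
Chunk 2: stream[9..10]='6' size=0x6=6, data at stream[12..18]='irgug4' -> body[4..10], body so far='16v3irgug4'
Chunk 3: stream[20..21]='6' size=0x6=6, data at stream[23..29]='v3ucob' -> body[10..16], body so far='16v3irgug4v3ucob'
Chunk 4: stream[31..32]='2' size=0x2=2, data at stream[34..36]='va' -> body[16..18], body so far='16v3irgug4v3ucobva'
Chunk 5: stream[38..39]='0' size=0 (terminator). Final body='16v3irgug4v3ucobva' (18 bytes)

Answer: 4 6 6 2 0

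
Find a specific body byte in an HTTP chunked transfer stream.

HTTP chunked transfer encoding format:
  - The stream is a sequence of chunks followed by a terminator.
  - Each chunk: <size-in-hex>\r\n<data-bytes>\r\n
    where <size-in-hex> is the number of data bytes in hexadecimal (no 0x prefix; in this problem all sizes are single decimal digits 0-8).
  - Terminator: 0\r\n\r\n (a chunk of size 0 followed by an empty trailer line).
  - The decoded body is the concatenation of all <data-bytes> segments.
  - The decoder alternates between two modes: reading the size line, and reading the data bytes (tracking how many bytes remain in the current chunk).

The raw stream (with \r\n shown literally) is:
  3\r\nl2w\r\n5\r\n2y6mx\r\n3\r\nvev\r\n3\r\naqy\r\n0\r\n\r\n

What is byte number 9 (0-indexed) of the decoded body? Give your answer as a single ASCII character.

Chunk 1: stream[0..1]='3' size=0x3=3, data at stream[3..6]='l2w' -> body[0..3], body so far='l2w'
Chunk 2: stream[8..9]='5' size=0x5=5, data at stream[11..16]='2y6mx' -> body[3..8], body so far='l2w2y6mx'
Chunk 3: stream[18..19]='3' size=0x3=3, data at stream[21..24]='vev' -> body[8..11], body so far='l2w2y6mxvev'
Chunk 4: stream[26..27]='3' size=0x3=3, data at stream[29..32]='aqy' -> body[11..14], body so far='l2w2y6mxvevaqy'
Chunk 5: stream[34..35]='0' size=0 (terminator). Final body='l2w2y6mxvevaqy' (14 bytes)
Body byte 9 = 'e'

Answer: e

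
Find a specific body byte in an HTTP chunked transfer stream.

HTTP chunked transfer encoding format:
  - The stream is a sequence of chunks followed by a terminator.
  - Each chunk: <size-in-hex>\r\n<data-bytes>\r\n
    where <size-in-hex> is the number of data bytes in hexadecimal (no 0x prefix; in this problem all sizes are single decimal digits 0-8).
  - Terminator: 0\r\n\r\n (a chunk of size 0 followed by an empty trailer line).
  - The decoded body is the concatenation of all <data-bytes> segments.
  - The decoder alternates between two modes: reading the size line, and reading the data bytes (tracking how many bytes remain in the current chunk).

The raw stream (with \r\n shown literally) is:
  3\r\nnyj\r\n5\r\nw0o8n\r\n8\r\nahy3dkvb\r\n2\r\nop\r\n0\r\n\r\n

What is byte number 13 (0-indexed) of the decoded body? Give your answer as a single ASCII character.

Chunk 1: stream[0..1]='3' size=0x3=3, data at stream[3..6]='nyj' -> body[0..3], body so far='nyj'
Chunk 2: stream[8..9]='5' size=0x5=5, data at stream[11..16]='w0o8n' -> body[3..8], body so far='nyjw0o8n'
Chunk 3: stream[18..19]='8' size=0x8=8, data at stream[21..29]='ahy3dkvb' -> body[8..16], body so far='nyjw0o8nahy3dkvb'
Chunk 4: stream[31..32]='2' size=0x2=2, data at stream[34..36]='op' -> body[16..18], body so far='nyjw0o8nahy3dkvbop'
Chunk 5: stream[38..39]='0' size=0 (terminator). Final body='nyjw0o8nahy3dkvbop' (18 bytes)
Body byte 13 = 'k'

Answer: k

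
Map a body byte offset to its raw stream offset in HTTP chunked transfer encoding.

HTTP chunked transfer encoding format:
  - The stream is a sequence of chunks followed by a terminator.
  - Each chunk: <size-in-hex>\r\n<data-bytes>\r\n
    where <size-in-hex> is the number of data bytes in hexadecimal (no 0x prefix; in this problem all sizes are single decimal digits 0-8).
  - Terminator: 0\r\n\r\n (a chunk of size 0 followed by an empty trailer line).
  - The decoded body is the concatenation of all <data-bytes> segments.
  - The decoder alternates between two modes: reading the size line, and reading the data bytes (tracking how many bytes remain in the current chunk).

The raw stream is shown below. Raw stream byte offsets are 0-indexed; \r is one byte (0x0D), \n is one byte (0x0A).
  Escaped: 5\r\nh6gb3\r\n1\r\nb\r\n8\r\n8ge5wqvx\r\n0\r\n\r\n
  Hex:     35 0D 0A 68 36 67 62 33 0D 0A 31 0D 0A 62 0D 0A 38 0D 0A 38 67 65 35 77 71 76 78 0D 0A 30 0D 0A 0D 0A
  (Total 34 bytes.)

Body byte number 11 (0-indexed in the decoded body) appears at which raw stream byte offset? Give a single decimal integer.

Chunk 1: stream[0..1]='5' size=0x5=5, data at stream[3..8]='h6gb3' -> body[0..5], body so far='h6gb3'
Chunk 2: stream[10..11]='1' size=0x1=1, data at stream[13..14]='b' -> body[5..6], body so far='h6gb3b'
Chunk 3: stream[16..17]='8' size=0x8=8, data at stream[19..27]='8ge5wqvx' -> body[6..14], body so far='h6gb3b8ge5wqvx'
Chunk 4: stream[29..30]='0' size=0 (terminator). Final body='h6gb3b8ge5wqvx' (14 bytes)
Body byte 11 at stream offset 24

Answer: 24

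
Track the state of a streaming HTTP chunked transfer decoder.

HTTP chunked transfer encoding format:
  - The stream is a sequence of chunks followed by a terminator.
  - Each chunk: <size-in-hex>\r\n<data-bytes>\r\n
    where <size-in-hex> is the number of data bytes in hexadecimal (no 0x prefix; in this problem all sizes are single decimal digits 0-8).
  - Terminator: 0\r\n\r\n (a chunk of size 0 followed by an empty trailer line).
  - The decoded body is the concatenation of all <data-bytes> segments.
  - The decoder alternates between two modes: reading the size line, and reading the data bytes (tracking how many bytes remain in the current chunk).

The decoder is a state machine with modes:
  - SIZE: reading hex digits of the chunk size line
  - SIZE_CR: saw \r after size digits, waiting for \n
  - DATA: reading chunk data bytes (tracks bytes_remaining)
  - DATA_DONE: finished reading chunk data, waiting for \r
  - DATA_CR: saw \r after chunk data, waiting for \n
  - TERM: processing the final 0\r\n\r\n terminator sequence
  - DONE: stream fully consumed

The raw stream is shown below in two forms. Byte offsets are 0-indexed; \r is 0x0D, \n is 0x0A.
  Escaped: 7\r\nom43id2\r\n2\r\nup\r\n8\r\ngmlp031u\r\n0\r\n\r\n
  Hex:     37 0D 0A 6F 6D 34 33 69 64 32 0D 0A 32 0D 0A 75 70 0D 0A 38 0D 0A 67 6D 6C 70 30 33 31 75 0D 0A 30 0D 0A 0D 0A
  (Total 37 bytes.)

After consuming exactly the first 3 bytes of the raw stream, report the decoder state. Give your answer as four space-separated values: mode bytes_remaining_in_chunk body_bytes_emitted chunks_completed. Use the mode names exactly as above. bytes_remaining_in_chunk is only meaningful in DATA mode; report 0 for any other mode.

Byte 0 = '7': mode=SIZE remaining=0 emitted=0 chunks_done=0
Byte 1 = 0x0D: mode=SIZE_CR remaining=0 emitted=0 chunks_done=0
Byte 2 = 0x0A: mode=DATA remaining=7 emitted=0 chunks_done=0

Answer: DATA 7 0 0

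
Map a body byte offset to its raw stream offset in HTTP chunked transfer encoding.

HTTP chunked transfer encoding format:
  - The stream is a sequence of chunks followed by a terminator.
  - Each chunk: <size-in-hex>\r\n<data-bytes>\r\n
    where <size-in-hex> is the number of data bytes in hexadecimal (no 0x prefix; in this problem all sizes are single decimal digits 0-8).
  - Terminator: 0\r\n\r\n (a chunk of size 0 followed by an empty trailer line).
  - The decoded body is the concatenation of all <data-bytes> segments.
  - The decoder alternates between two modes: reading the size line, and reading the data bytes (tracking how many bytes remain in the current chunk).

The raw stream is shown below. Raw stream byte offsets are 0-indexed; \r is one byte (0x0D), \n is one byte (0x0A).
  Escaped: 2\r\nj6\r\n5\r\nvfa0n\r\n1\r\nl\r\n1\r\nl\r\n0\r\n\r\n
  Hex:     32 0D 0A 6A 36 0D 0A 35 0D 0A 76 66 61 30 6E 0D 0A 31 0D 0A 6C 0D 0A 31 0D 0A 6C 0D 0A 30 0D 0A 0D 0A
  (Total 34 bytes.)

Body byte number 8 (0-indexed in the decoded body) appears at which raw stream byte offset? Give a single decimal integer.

Chunk 1: stream[0..1]='2' size=0x2=2, data at stream[3..5]='j6' -> body[0..2], body so far='j6'
Chunk 2: stream[7..8]='5' size=0x5=5, data at stream[10..15]='vfa0n' -> body[2..7], body so far='j6vfa0n'
Chunk 3: stream[17..18]='1' size=0x1=1, data at stream[20..21]='l' -> body[7..8], body so far='j6vfa0nl'
Chunk 4: stream[23..24]='1' size=0x1=1, data at stream[26..27]='l' -> body[8..9], body so far='j6vfa0nll'
Chunk 5: stream[29..30]='0' size=0 (terminator). Final body='j6vfa0nll' (9 bytes)
Body byte 8 at stream offset 26

Answer: 26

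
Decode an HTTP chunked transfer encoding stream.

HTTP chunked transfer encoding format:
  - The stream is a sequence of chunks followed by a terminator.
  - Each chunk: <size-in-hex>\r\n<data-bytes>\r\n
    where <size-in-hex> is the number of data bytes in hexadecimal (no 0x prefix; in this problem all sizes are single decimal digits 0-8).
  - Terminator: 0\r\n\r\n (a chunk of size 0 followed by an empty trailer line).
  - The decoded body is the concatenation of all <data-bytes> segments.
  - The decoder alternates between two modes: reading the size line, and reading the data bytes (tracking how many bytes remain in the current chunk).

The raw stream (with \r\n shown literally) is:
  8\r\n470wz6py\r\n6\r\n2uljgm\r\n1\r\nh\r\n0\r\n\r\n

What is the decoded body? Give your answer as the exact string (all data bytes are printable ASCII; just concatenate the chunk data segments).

Answer: 470wz6py2uljgmh

Derivation:
Chunk 1: stream[0..1]='8' size=0x8=8, data at stream[3..11]='470wz6py' -> body[0..8], body so far='470wz6py'
Chunk 2: stream[13..14]='6' size=0x6=6, data at stream[16..22]='2uljgm' -> body[8..14], body so far='470wz6py2uljgm'
Chunk 3: stream[24..25]='1' size=0x1=1, data at stream[27..28]='h' -> body[14..15], body so far='470wz6py2uljgmh'
Chunk 4: stream[30..31]='0' size=0 (terminator). Final body='470wz6py2uljgmh' (15 bytes)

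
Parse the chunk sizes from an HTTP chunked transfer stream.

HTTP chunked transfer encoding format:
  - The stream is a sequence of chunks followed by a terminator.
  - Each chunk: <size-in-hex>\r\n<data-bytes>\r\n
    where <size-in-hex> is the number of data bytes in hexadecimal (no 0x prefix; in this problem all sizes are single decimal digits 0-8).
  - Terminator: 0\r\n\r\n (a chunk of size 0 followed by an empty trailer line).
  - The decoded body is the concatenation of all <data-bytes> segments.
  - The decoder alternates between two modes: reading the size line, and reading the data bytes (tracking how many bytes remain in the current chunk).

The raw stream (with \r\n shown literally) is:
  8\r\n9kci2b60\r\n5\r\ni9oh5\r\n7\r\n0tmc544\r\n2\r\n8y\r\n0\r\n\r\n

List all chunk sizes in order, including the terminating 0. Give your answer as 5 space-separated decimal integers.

Answer: 8 5 7 2 0

Derivation:
Chunk 1: stream[0..1]='8' size=0x8=8, data at stream[3..11]='9kci2b60' -> body[0..8], body so far='9kci2b60'
Chunk 2: stream[13..14]='5' size=0x5=5, data at stream[16..21]='i9oh5' -> body[8..13], body so far='9kci2b60i9oh5'
Chunk 3: stream[23..24]='7' size=0x7=7, data at stream[26..33]='0tmc544' -> body[13..20], body so far='9kci2b60i9oh50tmc544'
Chunk 4: stream[35..36]='2' size=0x2=2, data at stream[38..40]='8y' -> body[20..22], body so far='9kci2b60i9oh50tmc5448y'
Chunk 5: stream[42..43]='0' size=0 (terminator). Final body='9kci2b60i9oh50tmc5448y' (22 bytes)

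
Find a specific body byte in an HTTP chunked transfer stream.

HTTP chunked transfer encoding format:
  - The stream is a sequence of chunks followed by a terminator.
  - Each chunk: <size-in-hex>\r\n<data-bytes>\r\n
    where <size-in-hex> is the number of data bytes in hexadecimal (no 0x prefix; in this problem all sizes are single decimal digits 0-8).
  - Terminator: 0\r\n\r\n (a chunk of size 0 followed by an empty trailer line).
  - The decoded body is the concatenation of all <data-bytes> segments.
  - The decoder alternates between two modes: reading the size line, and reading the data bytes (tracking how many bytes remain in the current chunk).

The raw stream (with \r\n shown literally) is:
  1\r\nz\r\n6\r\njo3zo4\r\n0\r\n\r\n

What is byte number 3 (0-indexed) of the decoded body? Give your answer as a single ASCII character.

Chunk 1: stream[0..1]='1' size=0x1=1, data at stream[3..4]='z' -> body[0..1], body so far='z'
Chunk 2: stream[6..7]='6' size=0x6=6, data at stream[9..15]='jo3zo4' -> body[1..7], body so far='zjo3zo4'
Chunk 3: stream[17..18]='0' size=0 (terminator). Final body='zjo3zo4' (7 bytes)
Body byte 3 = '3'

Answer: 3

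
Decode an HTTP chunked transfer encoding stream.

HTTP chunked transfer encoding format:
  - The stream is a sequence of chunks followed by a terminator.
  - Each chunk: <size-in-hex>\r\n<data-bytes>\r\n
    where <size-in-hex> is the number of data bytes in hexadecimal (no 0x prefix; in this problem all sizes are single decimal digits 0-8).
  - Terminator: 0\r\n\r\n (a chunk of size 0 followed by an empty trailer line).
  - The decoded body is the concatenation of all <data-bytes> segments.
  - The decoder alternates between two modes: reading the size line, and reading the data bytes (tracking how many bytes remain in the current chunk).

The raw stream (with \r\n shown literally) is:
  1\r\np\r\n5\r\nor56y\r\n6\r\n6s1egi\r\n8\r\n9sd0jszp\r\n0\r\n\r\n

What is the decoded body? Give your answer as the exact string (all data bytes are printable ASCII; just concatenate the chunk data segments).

Answer: por56y6s1egi9sd0jszp

Derivation:
Chunk 1: stream[0..1]='1' size=0x1=1, data at stream[3..4]='p' -> body[0..1], body so far='p'
Chunk 2: stream[6..7]='5' size=0x5=5, data at stream[9..14]='or56y' -> body[1..6], body so far='por56y'
Chunk 3: stream[16..17]='6' size=0x6=6, data at stream[19..25]='6s1egi' -> body[6..12], body so far='por56y6s1egi'
Chunk 4: stream[27..28]='8' size=0x8=8, data at stream[30..38]='9sd0jszp' -> body[12..20], body so far='por56y6s1egi9sd0jszp'
Chunk 5: stream[40..41]='0' size=0 (terminator). Final body='por56y6s1egi9sd0jszp' (20 bytes)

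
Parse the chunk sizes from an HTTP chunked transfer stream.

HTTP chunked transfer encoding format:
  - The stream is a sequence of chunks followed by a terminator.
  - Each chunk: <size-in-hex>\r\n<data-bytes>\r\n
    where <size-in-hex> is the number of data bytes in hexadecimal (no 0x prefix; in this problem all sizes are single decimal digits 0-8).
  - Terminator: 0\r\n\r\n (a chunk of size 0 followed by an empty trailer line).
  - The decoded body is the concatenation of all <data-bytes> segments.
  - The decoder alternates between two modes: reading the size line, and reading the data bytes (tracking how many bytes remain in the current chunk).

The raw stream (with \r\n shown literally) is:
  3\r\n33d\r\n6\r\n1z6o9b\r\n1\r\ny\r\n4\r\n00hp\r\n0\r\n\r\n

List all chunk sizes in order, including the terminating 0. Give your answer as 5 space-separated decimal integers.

Answer: 3 6 1 4 0

Derivation:
Chunk 1: stream[0..1]='3' size=0x3=3, data at stream[3..6]='33d' -> body[0..3], body so far='33d'
Chunk 2: stream[8..9]='6' size=0x6=6, data at stream[11..17]='1z6o9b' -> body[3..9], body so far='33d1z6o9b'
Chunk 3: stream[19..20]='1' size=0x1=1, data at stream[22..23]='y' -> body[9..10], body so far='33d1z6o9by'
Chunk 4: stream[25..26]='4' size=0x4=4, data at stream[28..32]='00hp' -> body[10..14], body so far='33d1z6o9by00hp'
Chunk 5: stream[34..35]='0' size=0 (terminator). Final body='33d1z6o9by00hp' (14 bytes)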